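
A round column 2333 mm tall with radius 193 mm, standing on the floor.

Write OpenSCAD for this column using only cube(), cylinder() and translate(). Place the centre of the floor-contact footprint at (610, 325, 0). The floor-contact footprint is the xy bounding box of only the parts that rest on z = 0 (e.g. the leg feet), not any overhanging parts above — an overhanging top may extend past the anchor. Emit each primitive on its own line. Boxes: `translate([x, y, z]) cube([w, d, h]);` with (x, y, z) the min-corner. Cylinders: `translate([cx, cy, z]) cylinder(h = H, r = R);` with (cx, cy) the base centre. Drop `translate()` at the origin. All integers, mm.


translate([610, 325, 0]) cylinder(h = 2333, r = 193);


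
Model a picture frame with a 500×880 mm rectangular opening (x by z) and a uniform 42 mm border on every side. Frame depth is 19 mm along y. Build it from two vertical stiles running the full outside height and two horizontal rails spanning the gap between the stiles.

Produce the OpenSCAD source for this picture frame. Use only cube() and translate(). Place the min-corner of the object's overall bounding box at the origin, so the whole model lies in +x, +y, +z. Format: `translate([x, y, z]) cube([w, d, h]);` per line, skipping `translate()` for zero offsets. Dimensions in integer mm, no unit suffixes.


cube([42, 19, 964]);
translate([542, 0, 0]) cube([42, 19, 964]);
translate([42, 0, 0]) cube([500, 19, 42]);
translate([42, 0, 922]) cube([500, 19, 42]);


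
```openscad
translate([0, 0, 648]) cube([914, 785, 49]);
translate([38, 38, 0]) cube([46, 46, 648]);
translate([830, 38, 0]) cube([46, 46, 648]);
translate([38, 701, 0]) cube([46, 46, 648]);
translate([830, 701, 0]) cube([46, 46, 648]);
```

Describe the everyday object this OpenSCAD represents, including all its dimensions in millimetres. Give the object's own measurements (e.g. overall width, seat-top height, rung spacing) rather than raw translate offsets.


A rectangular dining table. The top is 914×785×49 mm with its upper surface at z = 697 mm. It stands on four 46×46 mm square legs, each inset 38 mm from the nearest pair of top edges, running from the floor to the underside of the top.


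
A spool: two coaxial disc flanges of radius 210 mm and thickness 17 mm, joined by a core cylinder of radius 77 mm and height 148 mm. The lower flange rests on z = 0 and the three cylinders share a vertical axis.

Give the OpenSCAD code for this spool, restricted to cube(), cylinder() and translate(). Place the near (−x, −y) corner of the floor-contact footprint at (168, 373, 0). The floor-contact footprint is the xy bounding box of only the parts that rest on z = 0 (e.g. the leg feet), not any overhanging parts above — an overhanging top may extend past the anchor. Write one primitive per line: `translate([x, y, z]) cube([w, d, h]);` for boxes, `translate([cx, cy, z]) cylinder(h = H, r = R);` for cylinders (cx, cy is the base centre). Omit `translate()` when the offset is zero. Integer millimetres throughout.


translate([378, 583, 0]) cylinder(h = 17, r = 210);
translate([378, 583, 17]) cylinder(h = 148, r = 77);
translate([378, 583, 165]) cylinder(h = 17, r = 210);


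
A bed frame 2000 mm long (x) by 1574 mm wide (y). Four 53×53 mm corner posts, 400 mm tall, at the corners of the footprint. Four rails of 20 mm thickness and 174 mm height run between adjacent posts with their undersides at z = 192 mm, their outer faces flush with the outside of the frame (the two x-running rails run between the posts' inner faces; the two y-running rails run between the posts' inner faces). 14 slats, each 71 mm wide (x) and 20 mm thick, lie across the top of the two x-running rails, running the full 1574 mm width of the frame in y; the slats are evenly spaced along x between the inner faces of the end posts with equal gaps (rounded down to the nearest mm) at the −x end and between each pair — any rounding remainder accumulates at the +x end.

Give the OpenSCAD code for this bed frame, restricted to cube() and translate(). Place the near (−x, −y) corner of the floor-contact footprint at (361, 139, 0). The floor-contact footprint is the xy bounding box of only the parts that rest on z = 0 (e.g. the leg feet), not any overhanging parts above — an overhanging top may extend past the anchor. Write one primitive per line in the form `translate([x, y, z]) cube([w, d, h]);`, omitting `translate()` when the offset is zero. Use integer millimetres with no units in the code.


translate([361, 139, 0]) cube([53, 53, 400]);
translate([361, 1660, 0]) cube([53, 53, 400]);
translate([2308, 139, 0]) cube([53, 53, 400]);
translate([2308, 1660, 0]) cube([53, 53, 400]);
translate([414, 139, 192]) cube([1894, 20, 174]);
translate([414, 1693, 192]) cube([1894, 20, 174]);
translate([361, 192, 192]) cube([20, 1468, 174]);
translate([2341, 192, 192]) cube([20, 1468, 174]);
translate([474, 139, 366]) cube([71, 1574, 20]);
translate([605, 139, 366]) cube([71, 1574, 20]);
translate([736, 139, 366]) cube([71, 1574, 20]);
translate([867, 139, 366]) cube([71, 1574, 20]);
translate([998, 139, 366]) cube([71, 1574, 20]);
translate([1129, 139, 366]) cube([71, 1574, 20]);
translate([1260, 139, 366]) cube([71, 1574, 20]);
translate([1391, 139, 366]) cube([71, 1574, 20]);
translate([1522, 139, 366]) cube([71, 1574, 20]);
translate([1653, 139, 366]) cube([71, 1574, 20]);
translate([1784, 139, 366]) cube([71, 1574, 20]);
translate([1915, 139, 366]) cube([71, 1574, 20]);
translate([2046, 139, 366]) cube([71, 1574, 20]);
translate([2177, 139, 366]) cube([71, 1574, 20]);


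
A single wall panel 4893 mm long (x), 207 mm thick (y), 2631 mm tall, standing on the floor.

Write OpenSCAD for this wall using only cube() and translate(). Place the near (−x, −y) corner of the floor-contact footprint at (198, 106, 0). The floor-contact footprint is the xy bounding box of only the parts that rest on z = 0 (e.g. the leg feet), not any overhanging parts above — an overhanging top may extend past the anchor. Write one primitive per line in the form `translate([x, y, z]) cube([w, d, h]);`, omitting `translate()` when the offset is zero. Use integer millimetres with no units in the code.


translate([198, 106, 0]) cube([4893, 207, 2631]);


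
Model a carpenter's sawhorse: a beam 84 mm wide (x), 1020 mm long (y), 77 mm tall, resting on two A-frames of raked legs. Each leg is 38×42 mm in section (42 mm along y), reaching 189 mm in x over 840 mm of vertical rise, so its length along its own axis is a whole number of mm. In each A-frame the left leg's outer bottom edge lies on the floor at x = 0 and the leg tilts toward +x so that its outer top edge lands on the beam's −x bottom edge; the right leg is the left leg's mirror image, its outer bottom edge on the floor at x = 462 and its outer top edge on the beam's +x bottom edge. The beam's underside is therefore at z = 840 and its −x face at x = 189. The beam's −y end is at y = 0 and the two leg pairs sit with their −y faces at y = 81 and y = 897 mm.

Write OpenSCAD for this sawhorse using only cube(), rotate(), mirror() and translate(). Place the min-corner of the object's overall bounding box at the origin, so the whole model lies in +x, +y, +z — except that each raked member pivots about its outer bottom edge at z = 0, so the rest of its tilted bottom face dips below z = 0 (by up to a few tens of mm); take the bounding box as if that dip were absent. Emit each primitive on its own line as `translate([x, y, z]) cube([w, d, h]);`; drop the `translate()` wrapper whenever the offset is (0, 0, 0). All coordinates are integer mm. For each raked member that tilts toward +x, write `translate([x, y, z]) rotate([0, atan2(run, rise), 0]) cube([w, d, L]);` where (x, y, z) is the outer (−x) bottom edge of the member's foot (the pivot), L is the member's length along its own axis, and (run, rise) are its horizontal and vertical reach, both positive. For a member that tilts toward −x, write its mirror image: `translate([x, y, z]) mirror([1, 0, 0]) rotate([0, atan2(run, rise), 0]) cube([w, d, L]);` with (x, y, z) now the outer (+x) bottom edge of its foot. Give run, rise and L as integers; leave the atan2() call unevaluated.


translate([189, 0, 840]) cube([84, 1020, 77]);
translate([0, 81, 0]) rotate([0, atan2(189, 840), 0]) cube([38, 42, 861]);
translate([462, 81, 0]) mirror([1, 0, 0]) rotate([0, atan2(189, 840), 0]) cube([38, 42, 861]);
translate([0, 897, 0]) rotate([0, atan2(189, 840), 0]) cube([38, 42, 861]);
translate([462, 897, 0]) mirror([1, 0, 0]) rotate([0, atan2(189, 840), 0]) cube([38, 42, 861]);


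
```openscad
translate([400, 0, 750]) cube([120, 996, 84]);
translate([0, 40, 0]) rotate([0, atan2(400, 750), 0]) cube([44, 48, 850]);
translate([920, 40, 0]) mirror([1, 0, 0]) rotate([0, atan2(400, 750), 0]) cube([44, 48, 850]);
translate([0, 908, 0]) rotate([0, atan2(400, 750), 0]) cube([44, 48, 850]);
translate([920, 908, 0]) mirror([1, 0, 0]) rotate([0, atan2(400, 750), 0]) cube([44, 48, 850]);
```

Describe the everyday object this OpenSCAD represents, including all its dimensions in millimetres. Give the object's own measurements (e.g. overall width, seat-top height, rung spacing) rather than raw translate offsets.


A sawhorse. A 120×996×84 mm beam (x, y, z) sits on two A-frame leg pairs. Each pair is two raked legs of 44×48 mm section (48 mm along y) splaying symmetrically in x. Each leg rises 750 mm vertically over 400 mm of horizontal reach and is 850 mm long along its own axis. Every leg's outer bottom edge rests on the floor and its outer top edge meets a bottom edge of the beam — the left legs (tilting toward +x) meet the beam's −x bottom edge, the right legs (their mirror images, tilting toward −x) meet its +x bottom edge — so the leg tops tuck under the beam, the beam's underside is 750 mm above the floor, and the feet are 920 mm apart outside-to-outside with the beam centred between them. The two leg pairs are set in 40 mm from either end of the beam.


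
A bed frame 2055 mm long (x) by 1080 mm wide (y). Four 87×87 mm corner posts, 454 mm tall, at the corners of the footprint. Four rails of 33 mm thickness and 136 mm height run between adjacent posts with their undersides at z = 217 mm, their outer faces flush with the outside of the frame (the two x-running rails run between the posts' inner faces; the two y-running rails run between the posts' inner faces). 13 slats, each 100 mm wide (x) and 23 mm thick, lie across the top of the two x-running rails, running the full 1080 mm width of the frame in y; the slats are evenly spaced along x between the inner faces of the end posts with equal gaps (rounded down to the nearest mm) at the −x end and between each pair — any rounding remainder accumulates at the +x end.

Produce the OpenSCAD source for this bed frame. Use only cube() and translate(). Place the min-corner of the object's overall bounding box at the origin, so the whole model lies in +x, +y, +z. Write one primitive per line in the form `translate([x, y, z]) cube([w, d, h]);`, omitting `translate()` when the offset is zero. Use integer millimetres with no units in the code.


cube([87, 87, 454]);
translate([0, 993, 0]) cube([87, 87, 454]);
translate([1968, 0, 0]) cube([87, 87, 454]);
translate([1968, 993, 0]) cube([87, 87, 454]);
translate([87, 0, 217]) cube([1881, 33, 136]);
translate([87, 1047, 217]) cube([1881, 33, 136]);
translate([0, 87, 217]) cube([33, 906, 136]);
translate([2022, 87, 217]) cube([33, 906, 136]);
translate([128, 0, 353]) cube([100, 1080, 23]);
translate([269, 0, 353]) cube([100, 1080, 23]);
translate([410, 0, 353]) cube([100, 1080, 23]);
translate([551, 0, 353]) cube([100, 1080, 23]);
translate([692, 0, 353]) cube([100, 1080, 23]);
translate([833, 0, 353]) cube([100, 1080, 23]);
translate([974, 0, 353]) cube([100, 1080, 23]);
translate([1115, 0, 353]) cube([100, 1080, 23]);
translate([1256, 0, 353]) cube([100, 1080, 23]);
translate([1397, 0, 353]) cube([100, 1080, 23]);
translate([1538, 0, 353]) cube([100, 1080, 23]);
translate([1679, 0, 353]) cube([100, 1080, 23]);
translate([1820, 0, 353]) cube([100, 1080, 23]);


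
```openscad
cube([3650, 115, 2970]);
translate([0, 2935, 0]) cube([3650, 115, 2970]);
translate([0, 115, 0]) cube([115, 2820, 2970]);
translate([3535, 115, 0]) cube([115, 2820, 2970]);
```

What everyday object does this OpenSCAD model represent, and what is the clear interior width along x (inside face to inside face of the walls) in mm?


A house (or room) frame. The interior width is 3420 mm.

Four 2970 mm walls enclosing a rectangle with no floor or roof — a room or house frame. Outside width is 3650 mm and wall thickness is 115 mm, so the interior width is 3650 − 2 × 115 = 3420 mm.


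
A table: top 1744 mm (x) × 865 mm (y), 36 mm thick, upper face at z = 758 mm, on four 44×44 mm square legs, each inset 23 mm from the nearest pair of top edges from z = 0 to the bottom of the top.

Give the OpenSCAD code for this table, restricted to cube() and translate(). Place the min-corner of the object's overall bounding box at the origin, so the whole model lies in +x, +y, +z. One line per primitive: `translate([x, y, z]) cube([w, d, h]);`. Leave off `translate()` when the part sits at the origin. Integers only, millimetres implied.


translate([0, 0, 722]) cube([1744, 865, 36]);
translate([23, 23, 0]) cube([44, 44, 722]);
translate([1677, 23, 0]) cube([44, 44, 722]);
translate([23, 798, 0]) cube([44, 44, 722]);
translate([1677, 798, 0]) cube([44, 44, 722]);


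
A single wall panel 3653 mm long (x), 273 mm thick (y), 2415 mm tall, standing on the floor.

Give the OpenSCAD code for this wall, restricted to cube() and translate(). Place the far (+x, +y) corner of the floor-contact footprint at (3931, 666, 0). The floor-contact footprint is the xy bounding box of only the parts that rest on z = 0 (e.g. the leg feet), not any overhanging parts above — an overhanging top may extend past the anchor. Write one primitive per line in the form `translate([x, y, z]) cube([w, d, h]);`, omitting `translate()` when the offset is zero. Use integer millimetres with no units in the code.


translate([278, 393, 0]) cube([3653, 273, 2415]);


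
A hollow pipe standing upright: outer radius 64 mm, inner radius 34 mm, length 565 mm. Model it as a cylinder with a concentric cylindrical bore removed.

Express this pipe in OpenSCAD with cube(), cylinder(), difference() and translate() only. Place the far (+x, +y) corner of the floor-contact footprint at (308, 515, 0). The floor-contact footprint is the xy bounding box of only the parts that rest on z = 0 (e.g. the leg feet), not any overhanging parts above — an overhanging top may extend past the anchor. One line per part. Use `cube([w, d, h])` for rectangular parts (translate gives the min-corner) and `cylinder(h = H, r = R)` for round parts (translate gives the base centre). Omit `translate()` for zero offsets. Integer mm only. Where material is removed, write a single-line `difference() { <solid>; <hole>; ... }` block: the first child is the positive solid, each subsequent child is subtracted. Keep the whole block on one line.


difference() { translate([244, 451, 0]) cylinder(h = 565, r = 64); translate([244, 451, 0]) cylinder(h = 565, r = 34); }


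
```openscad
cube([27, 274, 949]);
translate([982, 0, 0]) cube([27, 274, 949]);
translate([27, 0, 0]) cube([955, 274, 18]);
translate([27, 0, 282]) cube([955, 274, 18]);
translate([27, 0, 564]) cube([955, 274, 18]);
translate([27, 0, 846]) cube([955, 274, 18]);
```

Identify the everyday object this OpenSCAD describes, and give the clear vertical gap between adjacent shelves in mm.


A bookshelf. The clear shelf gap is 264 mm.

Two tall side panels with 4 horizontal boards between them — a bookshelf. The first two shelf undersides are at z = 0 and z = 282; with shelf thickness 18, the clear gap is 282 − 0 − 18 = 264 mm.


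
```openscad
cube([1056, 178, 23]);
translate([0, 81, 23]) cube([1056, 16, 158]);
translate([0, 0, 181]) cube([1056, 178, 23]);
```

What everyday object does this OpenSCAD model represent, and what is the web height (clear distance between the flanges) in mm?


An I-beam. The web height is 158 mm.

Two wide flanges with a thin centred web — an I-beam. Overall 204 mm minus two 23 mm flanges gives a web of 204 − 2·23 = 158 mm.


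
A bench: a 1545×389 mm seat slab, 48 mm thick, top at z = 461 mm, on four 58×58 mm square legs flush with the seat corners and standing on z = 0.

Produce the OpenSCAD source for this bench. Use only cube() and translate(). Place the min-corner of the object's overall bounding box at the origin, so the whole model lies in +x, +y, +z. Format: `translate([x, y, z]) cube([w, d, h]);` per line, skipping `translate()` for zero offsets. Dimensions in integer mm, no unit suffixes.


translate([0, 0, 413]) cube([1545, 389, 48]);
cube([58, 58, 413]);
translate([0, 331, 0]) cube([58, 58, 413]);
translate([1487, 0, 0]) cube([58, 58, 413]);
translate([1487, 331, 0]) cube([58, 58, 413]);


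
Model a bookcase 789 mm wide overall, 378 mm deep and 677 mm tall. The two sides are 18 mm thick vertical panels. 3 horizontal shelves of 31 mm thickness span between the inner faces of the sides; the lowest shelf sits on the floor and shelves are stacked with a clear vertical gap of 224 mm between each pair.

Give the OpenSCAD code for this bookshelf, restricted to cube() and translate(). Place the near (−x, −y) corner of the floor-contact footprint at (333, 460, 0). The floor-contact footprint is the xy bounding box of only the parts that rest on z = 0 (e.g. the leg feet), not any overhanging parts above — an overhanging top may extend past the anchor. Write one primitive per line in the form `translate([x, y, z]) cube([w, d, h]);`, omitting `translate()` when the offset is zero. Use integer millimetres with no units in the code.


translate([333, 460, 0]) cube([18, 378, 677]);
translate([1104, 460, 0]) cube([18, 378, 677]);
translate([351, 460, 0]) cube([753, 378, 31]);
translate([351, 460, 255]) cube([753, 378, 31]);
translate([351, 460, 510]) cube([753, 378, 31]);


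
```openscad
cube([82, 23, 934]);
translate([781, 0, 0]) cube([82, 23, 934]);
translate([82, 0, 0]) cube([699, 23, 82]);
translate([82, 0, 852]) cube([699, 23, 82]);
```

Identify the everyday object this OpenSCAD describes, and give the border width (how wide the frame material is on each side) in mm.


A picture frame. The border width is 82 mm.

Four thin pieces enclosing a rectangular opening — a picture frame. The two full-height stiles are 934 mm tall; the top rail sits at z = 852 and is 82 mm tall, so the border above the opening is 934 − 852 = 82 mm, matching the stile x-width.


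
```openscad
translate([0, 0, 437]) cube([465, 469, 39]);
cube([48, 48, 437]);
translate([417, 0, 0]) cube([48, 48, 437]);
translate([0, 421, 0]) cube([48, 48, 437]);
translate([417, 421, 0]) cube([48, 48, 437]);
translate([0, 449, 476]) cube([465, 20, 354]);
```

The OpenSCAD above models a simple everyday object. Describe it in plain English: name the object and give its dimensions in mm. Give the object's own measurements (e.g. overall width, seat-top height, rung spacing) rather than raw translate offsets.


A chair. The seat is a 465×469×39 mm slab with its top at z = 476 mm, on four 48×48 mm corner legs (flush with the seat edges, standing on z = 0). A flat backrest 20 mm thick, 354 mm tall, spans the full seat width and rises from the seat top along its +y edge, rear face flush with the rear of the seat.


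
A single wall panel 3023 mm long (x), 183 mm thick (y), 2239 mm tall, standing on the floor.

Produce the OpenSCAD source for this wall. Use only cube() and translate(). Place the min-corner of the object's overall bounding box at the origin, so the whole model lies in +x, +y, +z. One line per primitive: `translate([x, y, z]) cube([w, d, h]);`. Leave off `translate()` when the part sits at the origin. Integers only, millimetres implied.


cube([3023, 183, 2239]);


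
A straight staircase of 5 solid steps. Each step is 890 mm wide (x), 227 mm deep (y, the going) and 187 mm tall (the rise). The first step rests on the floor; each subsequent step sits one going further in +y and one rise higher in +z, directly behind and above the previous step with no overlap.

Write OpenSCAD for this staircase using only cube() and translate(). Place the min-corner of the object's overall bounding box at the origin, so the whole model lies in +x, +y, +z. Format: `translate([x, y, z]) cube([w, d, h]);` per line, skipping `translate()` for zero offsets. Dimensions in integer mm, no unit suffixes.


cube([890, 227, 187]);
translate([0, 227, 187]) cube([890, 227, 187]);
translate([0, 454, 374]) cube([890, 227, 187]);
translate([0, 681, 561]) cube([890, 227, 187]);
translate([0, 908, 748]) cube([890, 227, 187]);


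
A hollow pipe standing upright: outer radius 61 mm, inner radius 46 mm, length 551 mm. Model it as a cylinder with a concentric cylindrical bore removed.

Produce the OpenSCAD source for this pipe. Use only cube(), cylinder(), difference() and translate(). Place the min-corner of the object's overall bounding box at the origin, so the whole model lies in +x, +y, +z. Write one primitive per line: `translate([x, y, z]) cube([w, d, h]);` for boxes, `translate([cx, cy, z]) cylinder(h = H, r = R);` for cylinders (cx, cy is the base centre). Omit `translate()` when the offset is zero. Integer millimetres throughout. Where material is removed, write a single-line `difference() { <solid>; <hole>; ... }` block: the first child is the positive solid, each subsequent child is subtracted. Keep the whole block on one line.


difference() { translate([61, 61, 0]) cylinder(h = 551, r = 61); translate([61, 61, 0]) cylinder(h = 551, r = 46); }


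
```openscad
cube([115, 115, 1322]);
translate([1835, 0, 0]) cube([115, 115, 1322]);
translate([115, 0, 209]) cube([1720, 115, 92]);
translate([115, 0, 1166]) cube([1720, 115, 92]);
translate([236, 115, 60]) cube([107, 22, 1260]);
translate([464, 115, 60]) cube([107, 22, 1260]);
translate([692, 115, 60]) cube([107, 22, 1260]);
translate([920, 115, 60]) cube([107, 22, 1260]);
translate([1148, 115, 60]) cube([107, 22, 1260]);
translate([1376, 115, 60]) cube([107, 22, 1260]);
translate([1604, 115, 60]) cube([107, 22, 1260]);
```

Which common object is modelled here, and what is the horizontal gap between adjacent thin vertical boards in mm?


A fence section. The picket gap is 121 mm.

Two posts, two rails, 7 pickets — a fence section. Span 1720 mm holds 7 pickets of 107 mm with 8 equal gaps: ⌊(1720 − 7·107) / 8⌋ = 121 mm.


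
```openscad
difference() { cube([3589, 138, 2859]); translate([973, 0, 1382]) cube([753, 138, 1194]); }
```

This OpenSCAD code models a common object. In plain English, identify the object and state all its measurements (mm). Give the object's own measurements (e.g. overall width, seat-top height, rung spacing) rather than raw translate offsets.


A wall 3589 mm long (x), 138 mm thick (y), 2859 mm tall, with a rectangular window opening cut through it. The opening is 753 mm wide and 1194 mm tall; its sill is at z = 1382 mm and its near (−x) edge is 973 mm from the wall's −x end. The opening passes through the full wall thickness.


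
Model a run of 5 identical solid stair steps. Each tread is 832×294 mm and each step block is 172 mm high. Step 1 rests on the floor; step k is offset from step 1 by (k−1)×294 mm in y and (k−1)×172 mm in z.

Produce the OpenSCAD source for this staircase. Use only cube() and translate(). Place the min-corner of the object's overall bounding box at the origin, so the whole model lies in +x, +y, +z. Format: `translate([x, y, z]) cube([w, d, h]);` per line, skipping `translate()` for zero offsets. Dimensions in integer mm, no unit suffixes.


cube([832, 294, 172]);
translate([0, 294, 172]) cube([832, 294, 172]);
translate([0, 588, 344]) cube([832, 294, 172]);
translate([0, 882, 516]) cube([832, 294, 172]);
translate([0, 1176, 688]) cube([832, 294, 172]);


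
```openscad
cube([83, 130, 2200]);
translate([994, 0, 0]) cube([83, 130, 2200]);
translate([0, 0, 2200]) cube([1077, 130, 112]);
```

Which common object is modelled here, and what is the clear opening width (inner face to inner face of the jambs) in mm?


A door frame. The clear opening width is 911 mm.

Two 2200 mm tall posts with a header on top — a door frame. The left jamb is 83 mm wide at x = 0; the right jamb starts at x = 994. The clear opening is 994 − 83 = 911 mm.


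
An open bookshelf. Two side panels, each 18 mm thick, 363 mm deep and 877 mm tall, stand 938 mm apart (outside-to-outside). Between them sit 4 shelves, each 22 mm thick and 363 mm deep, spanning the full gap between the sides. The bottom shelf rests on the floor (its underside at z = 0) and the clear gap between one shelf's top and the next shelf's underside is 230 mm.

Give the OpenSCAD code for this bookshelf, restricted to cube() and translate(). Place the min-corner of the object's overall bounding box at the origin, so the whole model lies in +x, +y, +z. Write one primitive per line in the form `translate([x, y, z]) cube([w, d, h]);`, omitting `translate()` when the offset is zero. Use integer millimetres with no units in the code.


cube([18, 363, 877]);
translate([920, 0, 0]) cube([18, 363, 877]);
translate([18, 0, 0]) cube([902, 363, 22]);
translate([18, 0, 252]) cube([902, 363, 22]);
translate([18, 0, 504]) cube([902, 363, 22]);
translate([18, 0, 756]) cube([902, 363, 22]);


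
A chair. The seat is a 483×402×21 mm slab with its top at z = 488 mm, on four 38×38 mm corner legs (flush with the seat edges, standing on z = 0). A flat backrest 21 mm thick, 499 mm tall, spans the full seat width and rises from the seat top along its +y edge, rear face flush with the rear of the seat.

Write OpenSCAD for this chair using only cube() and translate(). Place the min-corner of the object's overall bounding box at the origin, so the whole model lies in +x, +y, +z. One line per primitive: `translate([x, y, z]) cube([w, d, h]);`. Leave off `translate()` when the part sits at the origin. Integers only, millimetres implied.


translate([0, 0, 467]) cube([483, 402, 21]);
cube([38, 38, 467]);
translate([445, 0, 0]) cube([38, 38, 467]);
translate([0, 364, 0]) cube([38, 38, 467]);
translate([445, 364, 0]) cube([38, 38, 467]);
translate([0, 381, 488]) cube([483, 21, 499]);


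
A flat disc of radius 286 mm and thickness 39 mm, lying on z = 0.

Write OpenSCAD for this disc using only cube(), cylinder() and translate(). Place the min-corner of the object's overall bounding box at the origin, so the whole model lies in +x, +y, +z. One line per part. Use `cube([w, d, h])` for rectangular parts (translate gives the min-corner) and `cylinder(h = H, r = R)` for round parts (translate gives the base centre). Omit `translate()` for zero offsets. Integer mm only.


translate([286, 286, 0]) cylinder(h = 39, r = 286);


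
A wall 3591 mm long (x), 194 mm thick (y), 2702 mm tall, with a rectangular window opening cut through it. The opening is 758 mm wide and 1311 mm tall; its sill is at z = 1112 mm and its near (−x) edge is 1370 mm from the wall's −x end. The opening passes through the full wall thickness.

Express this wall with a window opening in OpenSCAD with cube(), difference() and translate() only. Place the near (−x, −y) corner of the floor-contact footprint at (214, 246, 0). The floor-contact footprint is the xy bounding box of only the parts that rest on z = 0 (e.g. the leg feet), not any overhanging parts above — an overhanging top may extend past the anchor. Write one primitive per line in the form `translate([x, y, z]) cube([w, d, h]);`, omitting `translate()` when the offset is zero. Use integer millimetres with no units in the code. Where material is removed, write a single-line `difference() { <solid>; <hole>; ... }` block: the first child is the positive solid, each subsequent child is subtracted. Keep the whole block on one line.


difference() { translate([214, 246, 0]) cube([3591, 194, 2702]); translate([1584, 246, 1112]) cube([758, 194, 1311]); }


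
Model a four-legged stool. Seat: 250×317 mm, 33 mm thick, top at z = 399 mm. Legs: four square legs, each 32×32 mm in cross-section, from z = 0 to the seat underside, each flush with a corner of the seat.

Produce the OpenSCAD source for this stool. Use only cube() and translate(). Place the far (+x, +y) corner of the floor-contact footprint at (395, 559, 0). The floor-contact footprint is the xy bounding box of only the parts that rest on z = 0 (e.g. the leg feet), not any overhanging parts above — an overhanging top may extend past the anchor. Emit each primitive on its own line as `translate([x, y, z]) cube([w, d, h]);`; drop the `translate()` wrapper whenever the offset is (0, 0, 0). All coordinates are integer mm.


translate([145, 242, 366]) cube([250, 317, 33]);
translate([145, 242, 0]) cube([32, 32, 366]);
translate([363, 242, 0]) cube([32, 32, 366]);
translate([145, 527, 0]) cube([32, 32, 366]);
translate([363, 527, 0]) cube([32, 32, 366]);


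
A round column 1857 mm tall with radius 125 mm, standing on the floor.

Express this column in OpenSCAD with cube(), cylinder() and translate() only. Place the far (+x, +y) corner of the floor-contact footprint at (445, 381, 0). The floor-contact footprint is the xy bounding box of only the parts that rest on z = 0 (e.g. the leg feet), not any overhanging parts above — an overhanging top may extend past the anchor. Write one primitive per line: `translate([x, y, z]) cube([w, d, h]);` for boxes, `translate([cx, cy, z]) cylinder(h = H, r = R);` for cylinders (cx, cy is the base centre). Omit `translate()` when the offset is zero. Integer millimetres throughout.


translate([320, 256, 0]) cylinder(h = 1857, r = 125);


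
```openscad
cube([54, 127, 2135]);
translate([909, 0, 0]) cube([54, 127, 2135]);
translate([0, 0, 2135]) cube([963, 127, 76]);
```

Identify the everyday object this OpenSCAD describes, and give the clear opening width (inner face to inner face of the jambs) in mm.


A door frame. The clear opening width is 855 mm.

Two 2135 mm tall posts with a header on top — a door frame. The left jamb is 54 mm wide at x = 0; the right jamb starts at x = 909. The clear opening is 909 − 54 = 855 mm.


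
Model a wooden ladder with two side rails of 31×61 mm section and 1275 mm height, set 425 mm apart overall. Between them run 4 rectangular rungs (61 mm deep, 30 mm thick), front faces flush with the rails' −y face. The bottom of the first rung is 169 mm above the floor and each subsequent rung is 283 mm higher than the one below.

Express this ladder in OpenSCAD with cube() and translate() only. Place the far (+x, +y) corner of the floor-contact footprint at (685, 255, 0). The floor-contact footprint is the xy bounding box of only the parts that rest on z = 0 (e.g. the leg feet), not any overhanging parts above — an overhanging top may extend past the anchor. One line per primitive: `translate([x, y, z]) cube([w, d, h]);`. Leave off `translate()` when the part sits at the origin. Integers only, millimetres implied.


// rung span = 425 - 2*31 = 363
// rung[k] z = 169 + k*283
translate([260, 194, 0]) cube([31, 61, 1275]);
translate([654, 194, 0]) cube([31, 61, 1275]);
translate([291, 194, 169]) cube([363, 61, 30]);
translate([291, 194, 452]) cube([363, 61, 30]);
translate([291, 194, 735]) cube([363, 61, 30]);
translate([291, 194, 1018]) cube([363, 61, 30]);


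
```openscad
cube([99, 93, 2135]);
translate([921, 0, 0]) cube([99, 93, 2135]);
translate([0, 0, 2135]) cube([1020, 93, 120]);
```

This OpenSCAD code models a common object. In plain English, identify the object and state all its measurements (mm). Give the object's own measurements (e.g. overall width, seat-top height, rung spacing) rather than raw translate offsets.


A door frame. The clear opening is 822 mm wide and 2135 mm high. Two 99 mm wide jambs, 93 mm deep, stand either side of the opening from the floor to the top of the opening. A 120 mm thick head sits across the top of both jambs, spanning the full outside width of the frame.


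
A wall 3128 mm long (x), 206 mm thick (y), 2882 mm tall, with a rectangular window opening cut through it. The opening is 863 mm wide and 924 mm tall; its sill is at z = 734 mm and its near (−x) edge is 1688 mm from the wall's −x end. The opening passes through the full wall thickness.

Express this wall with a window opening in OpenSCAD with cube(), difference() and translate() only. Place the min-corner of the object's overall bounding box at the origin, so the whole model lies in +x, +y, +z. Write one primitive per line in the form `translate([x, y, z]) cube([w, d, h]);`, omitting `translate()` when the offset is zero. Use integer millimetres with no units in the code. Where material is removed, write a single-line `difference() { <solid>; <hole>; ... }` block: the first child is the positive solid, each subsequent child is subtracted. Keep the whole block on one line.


difference() { cube([3128, 206, 2882]); translate([1688, 0, 734]) cube([863, 206, 924]); }


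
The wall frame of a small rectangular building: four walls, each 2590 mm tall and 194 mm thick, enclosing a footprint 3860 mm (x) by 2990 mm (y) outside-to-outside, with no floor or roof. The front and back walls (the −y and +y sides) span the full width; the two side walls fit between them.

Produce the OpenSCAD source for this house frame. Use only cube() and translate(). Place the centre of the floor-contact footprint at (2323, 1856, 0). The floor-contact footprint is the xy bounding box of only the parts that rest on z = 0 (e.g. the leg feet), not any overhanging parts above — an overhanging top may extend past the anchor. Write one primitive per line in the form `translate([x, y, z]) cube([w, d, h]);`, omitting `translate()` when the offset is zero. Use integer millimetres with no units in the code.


translate([393, 361, 0]) cube([3860, 194, 2590]);
translate([393, 3157, 0]) cube([3860, 194, 2590]);
translate([393, 555, 0]) cube([194, 2602, 2590]);
translate([4059, 555, 0]) cube([194, 2602, 2590]);


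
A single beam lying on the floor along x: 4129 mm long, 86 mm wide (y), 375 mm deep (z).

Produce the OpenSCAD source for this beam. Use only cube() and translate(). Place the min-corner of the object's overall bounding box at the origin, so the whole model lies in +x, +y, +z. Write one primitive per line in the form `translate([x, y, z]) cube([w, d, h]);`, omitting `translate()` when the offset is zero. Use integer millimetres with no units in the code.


cube([4129, 86, 375]);


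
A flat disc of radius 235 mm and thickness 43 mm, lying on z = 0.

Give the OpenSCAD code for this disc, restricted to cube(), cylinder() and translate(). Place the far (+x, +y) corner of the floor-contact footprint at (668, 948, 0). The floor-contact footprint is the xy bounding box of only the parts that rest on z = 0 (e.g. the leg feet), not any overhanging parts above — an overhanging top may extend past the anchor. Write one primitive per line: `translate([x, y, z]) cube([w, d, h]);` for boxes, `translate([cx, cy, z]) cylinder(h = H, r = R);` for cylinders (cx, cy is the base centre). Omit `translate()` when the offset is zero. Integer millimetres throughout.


translate([433, 713, 0]) cylinder(h = 43, r = 235);


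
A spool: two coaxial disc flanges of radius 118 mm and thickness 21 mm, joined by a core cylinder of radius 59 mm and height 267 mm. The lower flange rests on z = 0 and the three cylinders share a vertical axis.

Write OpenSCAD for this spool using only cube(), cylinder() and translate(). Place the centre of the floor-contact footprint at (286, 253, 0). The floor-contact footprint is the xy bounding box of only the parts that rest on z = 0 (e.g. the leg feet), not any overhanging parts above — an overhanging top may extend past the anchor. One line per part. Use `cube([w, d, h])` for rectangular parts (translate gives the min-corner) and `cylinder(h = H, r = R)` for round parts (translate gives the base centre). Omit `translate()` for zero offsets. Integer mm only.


translate([286, 253, 0]) cylinder(h = 21, r = 118);
translate([286, 253, 21]) cylinder(h = 267, r = 59);
translate([286, 253, 288]) cylinder(h = 21, r = 118);


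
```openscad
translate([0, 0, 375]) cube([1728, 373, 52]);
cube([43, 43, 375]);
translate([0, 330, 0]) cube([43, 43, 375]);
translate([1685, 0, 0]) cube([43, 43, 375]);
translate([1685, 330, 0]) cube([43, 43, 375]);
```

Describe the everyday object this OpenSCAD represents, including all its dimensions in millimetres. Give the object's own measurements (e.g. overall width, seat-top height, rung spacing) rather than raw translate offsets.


A bench: a 1728×373 mm seat slab, 52 mm thick, top at z = 427 mm, on four 43×43 mm square legs flush with the seat corners and standing on z = 0.


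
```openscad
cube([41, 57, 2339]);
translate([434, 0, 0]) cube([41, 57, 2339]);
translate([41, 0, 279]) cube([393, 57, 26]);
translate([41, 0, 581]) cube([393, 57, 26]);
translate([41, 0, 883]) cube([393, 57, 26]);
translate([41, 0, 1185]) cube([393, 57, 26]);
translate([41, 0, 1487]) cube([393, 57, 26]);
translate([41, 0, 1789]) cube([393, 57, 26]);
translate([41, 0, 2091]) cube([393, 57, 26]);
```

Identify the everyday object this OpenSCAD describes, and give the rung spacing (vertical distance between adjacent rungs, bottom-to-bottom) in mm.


A ladder. The rung spacing is 302 mm.

Two tall 41×57 posts with 7 short bars between them — a ladder. Adjacent rungs sit at z = 279 and z = 581, so the spacing is 581 − 279 = 302 mm.


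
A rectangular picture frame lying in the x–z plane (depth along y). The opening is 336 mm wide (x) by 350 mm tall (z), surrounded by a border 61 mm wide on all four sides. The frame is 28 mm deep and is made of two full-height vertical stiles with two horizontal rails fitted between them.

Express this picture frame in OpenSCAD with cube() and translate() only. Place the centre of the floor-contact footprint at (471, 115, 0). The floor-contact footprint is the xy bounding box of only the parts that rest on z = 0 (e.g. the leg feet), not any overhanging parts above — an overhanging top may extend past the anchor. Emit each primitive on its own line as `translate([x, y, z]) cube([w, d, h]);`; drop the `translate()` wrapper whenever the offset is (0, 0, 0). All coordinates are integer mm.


translate([242, 101, 0]) cube([61, 28, 472]);
translate([639, 101, 0]) cube([61, 28, 472]);
translate([303, 101, 0]) cube([336, 28, 61]);
translate([303, 101, 411]) cube([336, 28, 61]);


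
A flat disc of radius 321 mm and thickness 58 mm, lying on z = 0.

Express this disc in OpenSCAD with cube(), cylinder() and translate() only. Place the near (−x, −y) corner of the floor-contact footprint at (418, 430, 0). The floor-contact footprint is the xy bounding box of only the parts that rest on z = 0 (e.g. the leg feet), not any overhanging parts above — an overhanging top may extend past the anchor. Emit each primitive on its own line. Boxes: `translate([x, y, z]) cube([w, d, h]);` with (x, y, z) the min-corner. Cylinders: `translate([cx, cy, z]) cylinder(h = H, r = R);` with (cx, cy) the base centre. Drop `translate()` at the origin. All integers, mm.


translate([739, 751, 0]) cylinder(h = 58, r = 321);


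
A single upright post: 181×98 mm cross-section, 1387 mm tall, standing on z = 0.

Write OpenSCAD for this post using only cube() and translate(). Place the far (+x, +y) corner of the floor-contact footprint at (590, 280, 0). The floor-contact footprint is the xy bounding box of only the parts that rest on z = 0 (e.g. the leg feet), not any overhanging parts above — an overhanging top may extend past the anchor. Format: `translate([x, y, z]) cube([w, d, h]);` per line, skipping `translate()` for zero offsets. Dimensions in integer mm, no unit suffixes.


translate([409, 182, 0]) cube([181, 98, 1387]);


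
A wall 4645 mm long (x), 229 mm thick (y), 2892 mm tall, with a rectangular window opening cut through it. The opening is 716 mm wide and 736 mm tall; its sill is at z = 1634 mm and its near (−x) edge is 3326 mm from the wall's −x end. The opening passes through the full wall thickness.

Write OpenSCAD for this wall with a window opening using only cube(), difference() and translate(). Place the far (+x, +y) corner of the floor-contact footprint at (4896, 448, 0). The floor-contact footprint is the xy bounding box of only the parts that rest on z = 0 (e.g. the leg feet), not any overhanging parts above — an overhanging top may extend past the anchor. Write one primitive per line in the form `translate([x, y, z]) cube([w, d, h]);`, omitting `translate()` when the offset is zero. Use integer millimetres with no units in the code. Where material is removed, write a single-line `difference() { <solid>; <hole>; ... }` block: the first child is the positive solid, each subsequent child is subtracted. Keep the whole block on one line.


difference() { translate([251, 219, 0]) cube([4645, 229, 2892]); translate([3577, 219, 1634]) cube([716, 229, 736]); }
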